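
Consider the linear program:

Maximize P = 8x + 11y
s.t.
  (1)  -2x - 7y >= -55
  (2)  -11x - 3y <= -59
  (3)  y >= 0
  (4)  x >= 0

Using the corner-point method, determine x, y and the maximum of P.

x = 55/2, y = 0, maximum P = 220

Extreme points and P = 8x + 11y:
  (248/71, 487/71) → P = 7341/71
  (55/2, 0) → P = 220
  (59/11, 0) → P = 472/11

At the optimal vertex, -2x - 7y = -55 and y = 0.
Solving simultaneously gives x = 55/2, y = 0.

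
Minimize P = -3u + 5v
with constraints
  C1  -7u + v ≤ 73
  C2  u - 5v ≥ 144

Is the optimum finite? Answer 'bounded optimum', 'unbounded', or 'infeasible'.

unbounded

From the feasible point (-509/34, -1081/34), moving in the direction (5, 1) keeps every constraint satisfied while P decreases without bound.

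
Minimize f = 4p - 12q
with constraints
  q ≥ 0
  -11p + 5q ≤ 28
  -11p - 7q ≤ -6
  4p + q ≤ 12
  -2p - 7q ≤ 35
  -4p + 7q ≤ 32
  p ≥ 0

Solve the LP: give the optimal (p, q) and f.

Corner points and f = 4p - 12q:
  (6/11, 0) → f = 24/11
  (3, 0) → f = 12
  (0, 6/7) → f = -72/7
  (13/8, 11/2) → f = -119/2
  (0, 32/7) → f = -384/7

The binding constraints are 4p + q = 12 and -4p + 7q = 32.
Solving simultaneously gives p = 13/8, q = 11/2.

p = 13/8, q = 11/2, minimum f = -119/2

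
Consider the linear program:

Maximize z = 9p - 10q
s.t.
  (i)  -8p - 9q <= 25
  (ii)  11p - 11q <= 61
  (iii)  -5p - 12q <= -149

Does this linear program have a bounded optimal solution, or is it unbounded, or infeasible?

Extreme points and z = 9p - 10q:
  (-547/17, 439/17) → z = -9313/17
  (2371/187, 1334/187) → z = 7999/187
The feasible region has finitely many vertices and no improving ray; the maximum is 7999/187 at (2371/187, 1334/187).

bounded optimum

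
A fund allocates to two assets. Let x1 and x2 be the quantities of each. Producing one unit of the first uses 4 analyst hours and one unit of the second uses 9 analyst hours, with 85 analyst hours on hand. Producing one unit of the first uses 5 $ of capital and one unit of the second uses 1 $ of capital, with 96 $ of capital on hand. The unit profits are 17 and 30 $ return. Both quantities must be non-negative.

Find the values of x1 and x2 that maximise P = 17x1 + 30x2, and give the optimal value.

x1 = 19, x2 = 1, maximum P = 353

Vertices and P = 17x1 + 30x2:
  (0, 0) → P = 0
  (0, 85/9) → P = 850/3
  (96/5, 0) → P = 1632/5
  (19, 1) → P = 353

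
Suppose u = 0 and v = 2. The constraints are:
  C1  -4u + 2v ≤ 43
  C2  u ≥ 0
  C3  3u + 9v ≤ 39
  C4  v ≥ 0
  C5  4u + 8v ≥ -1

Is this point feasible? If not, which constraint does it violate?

C1: 4 ≤ 43 ✓
C2: 0 ≥ 0 ✓
C3: 18 ≤ 39 ✓
C4: 2 ≥ 0 ✓
C5: 16 ≥ -1 ✓

feasible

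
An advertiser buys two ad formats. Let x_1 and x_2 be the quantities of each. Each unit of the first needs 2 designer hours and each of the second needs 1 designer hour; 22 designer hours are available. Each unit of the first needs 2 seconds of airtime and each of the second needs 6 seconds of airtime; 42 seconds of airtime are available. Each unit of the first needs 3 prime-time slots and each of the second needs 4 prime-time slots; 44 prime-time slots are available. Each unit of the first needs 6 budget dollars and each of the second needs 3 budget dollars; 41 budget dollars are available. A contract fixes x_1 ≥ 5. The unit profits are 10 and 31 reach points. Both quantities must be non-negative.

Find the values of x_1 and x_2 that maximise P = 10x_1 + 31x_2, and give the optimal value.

x_1 = 5, x_2 = 11/3, maximum P = 491/3

The optimum lies where 6x_1 + 3x_2 = 41 and x_1 = 5.
Solving simultaneously gives x_1 = 5, x_2 = 11/3.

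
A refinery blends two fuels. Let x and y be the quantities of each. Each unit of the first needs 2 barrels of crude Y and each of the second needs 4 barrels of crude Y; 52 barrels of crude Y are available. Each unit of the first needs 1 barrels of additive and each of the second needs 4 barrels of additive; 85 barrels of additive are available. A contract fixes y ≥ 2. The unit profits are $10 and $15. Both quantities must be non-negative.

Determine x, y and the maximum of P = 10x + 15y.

x = 22, y = 2, maximum P = 250

Vertices and P = 10x + 15y:
  (0, 13) → P = 195
  (0, 2) → P = 30
  (22, 2) → P = 250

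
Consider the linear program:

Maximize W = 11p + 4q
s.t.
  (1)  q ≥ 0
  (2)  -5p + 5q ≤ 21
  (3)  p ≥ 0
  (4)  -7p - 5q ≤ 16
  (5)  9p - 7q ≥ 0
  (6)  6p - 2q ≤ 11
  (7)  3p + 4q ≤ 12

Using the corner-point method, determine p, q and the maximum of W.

p = 34/15, q = 13/10, maximum W = 452/15

Feasible corners and W = 11p + 4q:
  (0, 0) → W = 0
  (11/6, 0) → W = 121/6
  (28/19, 36/19) → W = 452/19
  (34/15, 13/10) → W = 452/15

At the optimal vertex, 6p - 2q = 11 and 3p + 4q = 12.
Solving simultaneously gives p = 34/15, q = 13/10.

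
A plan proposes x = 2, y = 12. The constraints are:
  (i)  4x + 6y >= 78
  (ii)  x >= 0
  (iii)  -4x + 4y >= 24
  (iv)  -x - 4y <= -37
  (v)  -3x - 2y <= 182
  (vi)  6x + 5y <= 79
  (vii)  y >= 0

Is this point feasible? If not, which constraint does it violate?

(i): 80 ≥ 78 ✓
(ii): 2 ≥ 0 ✓
(iii): 40 ≥ 24 ✓
(iv): -50 ≤ -37 ✓
(v): -30 ≤ 182 ✓
(vi): 72 ≤ 79 ✓
(vii): 12 ≥ 0 ✓

feasible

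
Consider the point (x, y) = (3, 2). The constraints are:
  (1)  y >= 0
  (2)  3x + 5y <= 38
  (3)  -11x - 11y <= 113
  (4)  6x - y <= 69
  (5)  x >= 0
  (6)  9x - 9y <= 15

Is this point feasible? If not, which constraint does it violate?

(1): 2 ≥ 0 ✓
(2): 19 ≤ 38 ✓
(3): -55 ≤ 113 ✓
(4): 16 ≤ 69 ✓
(5): 3 ≥ 0 ✓
(6): 9 ≤ 15 ✓

feasible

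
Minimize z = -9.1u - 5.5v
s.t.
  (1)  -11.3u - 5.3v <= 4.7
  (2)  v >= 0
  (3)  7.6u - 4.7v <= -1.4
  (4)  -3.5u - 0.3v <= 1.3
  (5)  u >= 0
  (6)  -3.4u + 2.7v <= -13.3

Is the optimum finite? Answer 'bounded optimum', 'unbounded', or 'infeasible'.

infeasible

The boundaries v = 0 and -3.4u + 2.7v = -13.3 meet at (133/34, 0), but that point violates 7.6u - 4.7v ≤ -1.4. Every candidate vertex is excluded by some other constraint, so the feasible region is empty.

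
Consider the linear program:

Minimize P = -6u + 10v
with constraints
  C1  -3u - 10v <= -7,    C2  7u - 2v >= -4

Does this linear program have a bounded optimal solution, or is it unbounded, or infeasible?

unbounded

From the feasible point (-13/38, 61/76), moving in the direction (10, -3) keeps every constraint satisfied while P decreases without bound.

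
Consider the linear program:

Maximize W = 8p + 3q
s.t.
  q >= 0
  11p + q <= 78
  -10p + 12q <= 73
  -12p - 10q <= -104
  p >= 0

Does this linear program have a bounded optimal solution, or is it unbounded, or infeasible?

Corner points and W = 8p + 3q:
  (863/142, 1583/142) → W = 11653/142
  (338/49, 104/49) → W = 3016/49
  (259/122, 479/61) → W = 2473/61
The feasible region has finitely many vertices and no improving ray; the maximum is 11653/142 at (863/142, 1583/142).

bounded optimum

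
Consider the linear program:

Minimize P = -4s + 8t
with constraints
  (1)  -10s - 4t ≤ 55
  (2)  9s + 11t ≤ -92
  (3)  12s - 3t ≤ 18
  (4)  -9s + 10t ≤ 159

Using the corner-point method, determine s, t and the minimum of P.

The optimum lies where -10s - 4t = 55 and 12s - 3t = 18.
Solving simultaneously gives s = -31/26, t = -140/13.

s = -31/26, t = -140/13, minimum P = -1058/13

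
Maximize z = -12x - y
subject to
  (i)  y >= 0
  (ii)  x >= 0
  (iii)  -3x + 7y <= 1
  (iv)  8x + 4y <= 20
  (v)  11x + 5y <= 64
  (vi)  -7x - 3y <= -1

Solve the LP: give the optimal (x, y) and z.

x = 2/29, y = 5/29, maximum z = -1

Feasible corners and z = -12x - y:
  (5/2, 0) → z = -30
  (1/7, 0) → z = -12/7
  (2, 1) → z = -25
  (2/29, 5/29) → z = -1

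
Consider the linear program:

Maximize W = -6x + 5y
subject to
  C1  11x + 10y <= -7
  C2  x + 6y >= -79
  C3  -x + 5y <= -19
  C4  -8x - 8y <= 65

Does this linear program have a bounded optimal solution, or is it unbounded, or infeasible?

bounded optimum

Feasible corners and W = -6x + 5y:
  (187/14, -431/28) → W = -4399/28
  (31/13, -216/65) → W = -402/13
  (121/20, -567/40) → W = -4287/40
  (-173/48, -217/48) → W = -47/48
The feasible region has finitely many vertices and no improving ray; the maximum is -47/48 at (-173/48, -217/48).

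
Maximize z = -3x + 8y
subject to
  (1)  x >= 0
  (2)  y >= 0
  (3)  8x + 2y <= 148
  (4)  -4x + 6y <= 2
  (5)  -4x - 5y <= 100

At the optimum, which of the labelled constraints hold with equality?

Feasible corners and z = -3x + 8y:
  (0, 0) → z = 0
  (0, 1/3) → z = 8/3
  (37/2, 0) → z = -111/2
  (221/14, 76/7) → z = 79/2

The maximum is at (221/14, 76/7). Substituting into each constraint, equality holds for (3) and (4); the remaining constraints have slack.

(3) and (4)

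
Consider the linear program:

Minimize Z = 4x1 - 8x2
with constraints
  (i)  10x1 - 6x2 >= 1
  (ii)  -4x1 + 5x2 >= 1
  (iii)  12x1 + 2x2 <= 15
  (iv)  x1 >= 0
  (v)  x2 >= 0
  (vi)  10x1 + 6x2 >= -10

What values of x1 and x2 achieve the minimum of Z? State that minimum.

Feasible corners and Z = 4x1 - 8x2:
  (11/26, 7/13) → Z = -34/13
  (1, 3/2) → Z = -8
  (73/68, 18/17) → Z = -71/17

x1 = 1, x2 = 3/2, minimum Z = -8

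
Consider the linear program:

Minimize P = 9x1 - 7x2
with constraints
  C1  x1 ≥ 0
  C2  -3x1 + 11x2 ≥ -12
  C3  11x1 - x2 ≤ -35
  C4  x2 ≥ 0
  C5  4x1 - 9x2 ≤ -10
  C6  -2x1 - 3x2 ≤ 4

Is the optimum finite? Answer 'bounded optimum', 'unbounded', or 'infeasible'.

unbounded

From the feasible point (0, 35), moving in the direction (0, 1) keeps every constraint satisfied while P decreases without bound.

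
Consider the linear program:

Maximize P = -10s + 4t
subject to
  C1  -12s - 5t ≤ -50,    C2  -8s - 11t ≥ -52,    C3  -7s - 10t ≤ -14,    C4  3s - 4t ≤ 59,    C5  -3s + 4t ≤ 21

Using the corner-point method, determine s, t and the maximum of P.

Extreme points and P = -10s + 4t:
  (145/46, 56/23) → P = -501/23
  (86/17, -182/85) → P = -5028/85
  (857/65, -316/65) → P = -9834/65
  (323/29, -371/58) → P = -3972/29

At the optimal vertex, -12s - 5t = -50 and -8s - 11t = -52.
Solving simultaneously gives s = 145/46, t = 56/23.

s = 145/46, t = 56/23, maximum P = -501/23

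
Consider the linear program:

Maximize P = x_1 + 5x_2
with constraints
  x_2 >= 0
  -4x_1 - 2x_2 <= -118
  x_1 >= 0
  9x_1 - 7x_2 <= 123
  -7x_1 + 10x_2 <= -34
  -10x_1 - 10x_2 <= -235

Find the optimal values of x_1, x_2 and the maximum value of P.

Extreme points and P = x_1 + 5x_2:
  (536/23, 285/23) → P = 1961/23
  (208/9, 115/9) → P = 87
  (992/41, 555/41) → P = 3767/41

x_1 = 992/41, x_2 = 555/41, maximum P = 3767/41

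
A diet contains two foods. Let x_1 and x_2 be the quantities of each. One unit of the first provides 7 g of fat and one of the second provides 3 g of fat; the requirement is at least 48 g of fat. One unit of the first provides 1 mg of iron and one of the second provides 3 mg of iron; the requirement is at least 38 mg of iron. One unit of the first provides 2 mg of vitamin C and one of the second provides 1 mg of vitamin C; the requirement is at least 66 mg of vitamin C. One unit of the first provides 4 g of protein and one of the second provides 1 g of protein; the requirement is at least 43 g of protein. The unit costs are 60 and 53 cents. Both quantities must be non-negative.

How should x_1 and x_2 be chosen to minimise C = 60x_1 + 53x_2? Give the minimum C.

x_1 = 32, x_2 = 2, minimum C = 2026

Extreme points and C = 60x_1 + 53x_2:
  (0, 66) → C = 3498
  (38, 0) → C = 2280
  (32, 2) → C = 2026
The feasible region is unbounded (it extends along (0, 1), (1, 0)), but C strictly increases along every unbounded feasible direction, so there is no improving ray and the minimum is attained at a vertex.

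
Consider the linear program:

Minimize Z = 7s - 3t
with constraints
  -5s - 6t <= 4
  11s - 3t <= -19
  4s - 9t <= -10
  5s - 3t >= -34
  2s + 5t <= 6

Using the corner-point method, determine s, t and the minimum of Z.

s = -56/13, t = 38/13, minimum Z = -506/13

The optimum lies where -5s - 6t = 4 and 2s + 5t = 6.
Solving simultaneously gives s = -56/13, t = 38/13.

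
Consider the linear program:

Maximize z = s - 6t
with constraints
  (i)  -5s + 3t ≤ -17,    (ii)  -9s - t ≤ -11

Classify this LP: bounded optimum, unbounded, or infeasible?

unbounded

From the feasible point (25/16, -49/16), moving in the direction (1, -9) keeps every constraint satisfied while z increases without bound.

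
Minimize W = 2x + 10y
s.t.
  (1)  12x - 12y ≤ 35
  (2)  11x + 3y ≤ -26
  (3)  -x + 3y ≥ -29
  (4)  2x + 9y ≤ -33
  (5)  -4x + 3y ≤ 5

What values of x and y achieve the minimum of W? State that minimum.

x = -34/3, y = -121/9, minimum W = -1414/9

Vertices and W = 2x + 10y:
  (-69/56, -697/168) → W = -923/21
  (-81/8, -313/24) → W = -452/3
  (-45/31, -311/93) → W = -3380/93
  (-34/3, -121/9) → W = -1414/9
  (-24/7, -61/21) → W = -754/21

The optimum lies where -x + 3y = -29 and -4x + 3y = 5.
Solving simultaneously gives x = -34/3, y = -121/9.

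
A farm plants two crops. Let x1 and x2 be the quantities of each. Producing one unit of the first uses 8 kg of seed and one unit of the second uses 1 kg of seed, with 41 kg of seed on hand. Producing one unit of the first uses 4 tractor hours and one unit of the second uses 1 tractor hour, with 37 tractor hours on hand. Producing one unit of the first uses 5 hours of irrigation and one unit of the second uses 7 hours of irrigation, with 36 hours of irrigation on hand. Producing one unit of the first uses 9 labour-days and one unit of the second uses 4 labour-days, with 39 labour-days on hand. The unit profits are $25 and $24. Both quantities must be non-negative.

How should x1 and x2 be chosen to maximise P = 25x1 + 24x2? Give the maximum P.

Extreme points and P = 25x1 + 24x2:
  (0, 0) → P = 0
  (0, 36/7) → P = 864/7
  (13/3, 0) → P = 325/3
  (3, 3) → P = 147

The binding constraints are 5x1 + 7x2 = 36 and 9x1 + 4x2 = 39.
Solving simultaneously gives x1 = 3, x2 = 3.

x1 = 3, x2 = 3, maximum P = 147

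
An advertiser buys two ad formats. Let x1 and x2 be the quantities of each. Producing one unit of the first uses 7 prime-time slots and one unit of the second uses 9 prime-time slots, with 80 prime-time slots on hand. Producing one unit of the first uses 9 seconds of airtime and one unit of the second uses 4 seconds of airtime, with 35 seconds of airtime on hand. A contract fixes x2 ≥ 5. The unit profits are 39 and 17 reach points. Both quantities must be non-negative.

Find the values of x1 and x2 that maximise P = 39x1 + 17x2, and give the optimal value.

Extreme points and P = 39x1 + 17x2:
  (0, 35/4) → P = 595/4
  (0, 5) → P = 85
  (5/3, 5) → P = 150

The binding constraints are 9x1 + 4x2 = 35 and x2 = 5.
Solving simultaneously gives x1 = 5/3, x2 = 5.

x1 = 5/3, x2 = 5, maximum P = 150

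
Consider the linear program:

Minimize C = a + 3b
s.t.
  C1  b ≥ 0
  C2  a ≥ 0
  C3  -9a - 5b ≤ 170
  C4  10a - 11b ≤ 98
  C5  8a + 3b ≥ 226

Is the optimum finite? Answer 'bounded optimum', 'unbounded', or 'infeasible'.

bounded optimum

Vertices and C = a + 3b:
  (0, 226/3) → C = 226
  (1390/59, 738/59) → C = 3604/59
The feasible region has finitely many vertices and no improving ray; the minimum is 3604/59 at (1390/59, 738/59).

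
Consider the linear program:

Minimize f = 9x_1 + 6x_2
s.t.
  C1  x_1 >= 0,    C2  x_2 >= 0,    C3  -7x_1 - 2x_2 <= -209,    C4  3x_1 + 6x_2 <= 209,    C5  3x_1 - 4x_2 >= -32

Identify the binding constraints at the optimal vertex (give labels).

C2 and C3

Feasible corners and f = 9x_1 + 6x_2:
  (209/7, 0) → f = 1881/7
  (209/3, 0) → f = 627
  (209/9, 209/9) → f = 1045/3

The minimum is at (209/7, 0). Substituting into each constraint, equality holds for C2 and C3; the remaining constraints have slack.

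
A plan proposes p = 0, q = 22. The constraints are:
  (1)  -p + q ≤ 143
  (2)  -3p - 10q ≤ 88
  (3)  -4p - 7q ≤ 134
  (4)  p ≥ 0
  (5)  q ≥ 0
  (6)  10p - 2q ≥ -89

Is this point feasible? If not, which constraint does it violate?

feasible

(1): 22 ≤ 143 ✓
(2): -220 ≤ 88 ✓
(3): -154 ≤ 134 ✓
(4): 0 ≥ 0 ✓
(5): 22 ≥ 0 ✓
(6): -44 ≥ -89 ✓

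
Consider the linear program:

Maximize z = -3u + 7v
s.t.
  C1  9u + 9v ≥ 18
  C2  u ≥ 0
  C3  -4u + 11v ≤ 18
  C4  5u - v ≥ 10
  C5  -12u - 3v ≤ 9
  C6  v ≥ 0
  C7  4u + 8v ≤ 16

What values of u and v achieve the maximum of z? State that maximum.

u = 24/11, v = 10/11, maximum z = -2/11

Feasible corners and z = -3u + 7v:
  (2, 0) → z = -6
  (24/11, 10/11) → z = -2/11
  (4, 0) → z = -12

The optimum lies where 5u - v = 10 and 4u + 8v = 16.
Solving simultaneously gives u = 24/11, v = 10/11.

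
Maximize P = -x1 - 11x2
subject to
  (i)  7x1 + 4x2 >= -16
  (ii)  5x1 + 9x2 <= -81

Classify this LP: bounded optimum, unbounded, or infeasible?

unbounded

From the feasible point (180/43, -487/43), moving in the direction (4, -7) keeps every constraint satisfied while P increases without bound.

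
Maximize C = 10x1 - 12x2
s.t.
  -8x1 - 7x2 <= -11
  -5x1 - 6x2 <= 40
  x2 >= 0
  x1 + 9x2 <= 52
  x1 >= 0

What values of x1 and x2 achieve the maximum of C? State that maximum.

x1 = 52, x2 = 0, maximum C = 520

Vertices and C = 10x1 - 12x2:
  (11/8, 0) → C = 55/4
  (0, 11/7) → C = -132/7
  (52, 0) → C = 520
  (0, 52/9) → C = -208/3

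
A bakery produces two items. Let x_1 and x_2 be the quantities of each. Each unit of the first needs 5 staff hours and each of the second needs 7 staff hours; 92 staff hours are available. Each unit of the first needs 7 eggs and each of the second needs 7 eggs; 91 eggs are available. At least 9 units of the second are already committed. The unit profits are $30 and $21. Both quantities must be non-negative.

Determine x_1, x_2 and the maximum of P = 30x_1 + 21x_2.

x_1 = 4, x_2 = 9, maximum P = 309

Feasible corners and P = 30x_1 + 21x_2:
  (0, 13) → P = 273
  (0, 9) → P = 189
  (4, 9) → P = 309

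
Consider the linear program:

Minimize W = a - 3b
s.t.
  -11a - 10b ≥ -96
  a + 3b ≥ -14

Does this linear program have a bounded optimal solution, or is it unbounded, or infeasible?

unbounded

From the feasible point (428/23, -250/23), moving in the direction (-10, 11) keeps every constraint satisfied while W decreases without bound.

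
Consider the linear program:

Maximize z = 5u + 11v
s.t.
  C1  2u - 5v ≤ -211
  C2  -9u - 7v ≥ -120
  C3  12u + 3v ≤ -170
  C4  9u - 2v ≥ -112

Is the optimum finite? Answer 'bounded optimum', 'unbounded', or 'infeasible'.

infeasible

The boundaries 2u - 5v = -211 and 12u + 3v = -170 meet at (-1483/66, 1096/33), but that point violates 9u - 2v ≥ -112. Every candidate vertex is excluded by some other constraint, so the feasible region is empty.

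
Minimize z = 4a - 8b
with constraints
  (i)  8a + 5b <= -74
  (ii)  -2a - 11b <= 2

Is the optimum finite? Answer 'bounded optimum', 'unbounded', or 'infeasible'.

unbounded

From the feasible point (-134/13, 22/13), moving in the direction (-11, 2) keeps every constraint satisfied while z decreases without bound.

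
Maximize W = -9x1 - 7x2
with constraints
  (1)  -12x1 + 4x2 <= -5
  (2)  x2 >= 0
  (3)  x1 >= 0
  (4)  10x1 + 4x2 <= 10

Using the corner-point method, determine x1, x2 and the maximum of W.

x1 = 5/12, x2 = 0, maximum W = -15/4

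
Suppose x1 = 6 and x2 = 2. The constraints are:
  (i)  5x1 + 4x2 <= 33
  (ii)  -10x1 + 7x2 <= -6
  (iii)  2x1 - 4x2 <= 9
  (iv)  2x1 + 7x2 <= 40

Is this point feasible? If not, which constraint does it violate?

Constraint (i): 5x1 + 4x2 = 38, which is not ≤ 33. All other constraints are satisfied.

not feasible — violates (i)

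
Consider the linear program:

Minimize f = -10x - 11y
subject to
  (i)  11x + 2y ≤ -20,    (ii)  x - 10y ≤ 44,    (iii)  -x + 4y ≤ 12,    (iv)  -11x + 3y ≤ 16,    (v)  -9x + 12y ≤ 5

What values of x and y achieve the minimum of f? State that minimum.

x = -5/3, y = -5/6, minimum f = 155/6

Corner points and f = -10x - 11y:
  (-1, -9/2) → f = 119/2
  (-5/3, -5/6) → f = 155/6
  (-292/107, -500/107) → f = 8420/107
  (-59/35, -89/105) → f = 2749/105

The optimum lies where 11x + 2y = -20 and -9x + 12y = 5.
Solving simultaneously gives x = -5/3, y = -5/6.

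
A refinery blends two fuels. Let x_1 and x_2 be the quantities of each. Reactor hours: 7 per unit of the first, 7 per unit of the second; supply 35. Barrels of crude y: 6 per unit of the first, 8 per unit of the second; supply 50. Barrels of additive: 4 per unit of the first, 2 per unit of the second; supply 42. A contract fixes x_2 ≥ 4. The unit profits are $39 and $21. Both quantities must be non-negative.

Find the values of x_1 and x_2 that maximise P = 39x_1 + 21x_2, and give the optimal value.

x_1 = 1, x_2 = 4, maximum P = 123

Feasible corners and P = 39x_1 + 21x_2:
  (0, 5) → P = 105
  (0, 4) → P = 84
  (1, 4) → P = 123

The optimum lies where 7x_1 + 7x_2 = 35 and x_2 = 4.
Solving simultaneously gives x_1 = 1, x_2 = 4.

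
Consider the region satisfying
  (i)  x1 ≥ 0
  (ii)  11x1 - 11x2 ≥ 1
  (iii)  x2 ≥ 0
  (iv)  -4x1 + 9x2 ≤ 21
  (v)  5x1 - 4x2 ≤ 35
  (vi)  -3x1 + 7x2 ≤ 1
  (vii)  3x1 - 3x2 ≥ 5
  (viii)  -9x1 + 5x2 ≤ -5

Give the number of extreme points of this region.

Intersecting each pair of boundary lines and keeping only the points that satisfy every inequality leaves:
  (7, 0)
  (5/3, 0)
  (249/23, 110/23)
  (19/6, 3/2)

4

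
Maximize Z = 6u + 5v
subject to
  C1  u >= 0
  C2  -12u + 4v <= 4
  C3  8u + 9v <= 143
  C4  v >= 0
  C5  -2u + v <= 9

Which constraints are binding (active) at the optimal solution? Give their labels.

Feasible corners and Z = 6u + 5v:
  (0, 1) → Z = 5
  (0, 0) → Z = 0
  (134/35, 437/35) → Z = 427/5
  (143/8, 0) → Z = 429/4

The maximum is at (143/8, 0). Substituting into each constraint, equality holds for C3 and C4; the remaining constraints have slack.

C3 and C4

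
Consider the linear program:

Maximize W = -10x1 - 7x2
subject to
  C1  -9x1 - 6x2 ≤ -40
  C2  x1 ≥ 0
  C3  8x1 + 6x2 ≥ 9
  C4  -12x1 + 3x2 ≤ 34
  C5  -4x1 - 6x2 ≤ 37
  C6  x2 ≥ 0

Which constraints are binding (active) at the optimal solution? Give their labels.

C1 and C6

Feasible corners and W = -10x1 - 7x2:
  (0, 20/3) → W = -140/3
  (40/9, 0) → W = -400/9
  (0, 34/3) → W = -238/3
The feasible region is unbounded (it extends along (1, 0), (1, 4)), but W strictly decreases along every unbounded feasible direction, so there is no improving ray and the maximum is attained at a vertex.

The maximum is at (40/9, 0). Substituting into each constraint, equality holds for C1 and C6; the remaining constraints have slack.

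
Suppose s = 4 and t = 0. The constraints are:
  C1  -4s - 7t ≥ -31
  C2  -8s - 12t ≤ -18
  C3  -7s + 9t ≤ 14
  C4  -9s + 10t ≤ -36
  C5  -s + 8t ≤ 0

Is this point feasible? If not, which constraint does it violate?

feasible

C1: -16 ≥ -31 ✓
C2: -32 ≤ -18 ✓
C3: -28 ≤ 14 ✓
C4: -36 ≤ -36 ✓
C5: -4 ≤ 0 ✓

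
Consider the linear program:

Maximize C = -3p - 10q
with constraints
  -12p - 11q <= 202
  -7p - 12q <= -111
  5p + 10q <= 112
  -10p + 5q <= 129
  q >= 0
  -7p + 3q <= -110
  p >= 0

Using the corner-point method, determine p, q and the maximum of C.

p = 111/7, q = 0, maximum C = -333/7

Corner points and C = -3p - 10q:
  (111/7, 0) → C = -333/7
  (551/35, 1/15) → C = -5029/105
  (112/5, 0) → C = -336/5
  (1436/85, 234/85) → C = -6648/85

The binding constraints are -7p - 12q = -111 and q = 0.
Solving simultaneously gives p = 111/7, q = 0.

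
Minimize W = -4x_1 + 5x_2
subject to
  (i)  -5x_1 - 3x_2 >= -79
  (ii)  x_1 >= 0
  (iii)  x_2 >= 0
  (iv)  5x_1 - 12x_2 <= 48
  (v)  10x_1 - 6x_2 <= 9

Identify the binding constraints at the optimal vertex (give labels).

Vertices and W = -4x_1 + 5x_2:
  (0, 79/3) → W = 395/3
  (167/20, 149/12) → W = 1721/60
  (0, 0) → W = 0
  (9/10, 0) → W = -18/5

The minimum is at (9/10, 0). Substituting into each constraint, equality holds for (iii) and (v); the remaining constraints have slack.

(iii) and (v)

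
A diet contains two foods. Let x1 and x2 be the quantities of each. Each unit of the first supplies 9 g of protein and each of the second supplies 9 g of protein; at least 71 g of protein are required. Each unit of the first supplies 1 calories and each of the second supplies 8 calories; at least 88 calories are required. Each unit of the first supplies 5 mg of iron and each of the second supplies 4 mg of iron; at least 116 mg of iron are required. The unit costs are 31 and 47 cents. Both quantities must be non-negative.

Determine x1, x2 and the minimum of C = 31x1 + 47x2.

x1 = 16, x2 = 9, minimum C = 919

Vertices and C = 31x1 + 47x2:
  (0, 29) → C = 1363
  (88, 0) → C = 2728
  (16, 9) → C = 919
The feasible region is unbounded (it extends along (0, 1), (1, 0)), but C strictly increases along every unbounded feasible direction, so there is no improving ray and the minimum is attained at a vertex.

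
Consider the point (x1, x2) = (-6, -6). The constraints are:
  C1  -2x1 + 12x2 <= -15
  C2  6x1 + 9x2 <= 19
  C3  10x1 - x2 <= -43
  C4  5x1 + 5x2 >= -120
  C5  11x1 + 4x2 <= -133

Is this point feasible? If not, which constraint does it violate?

Constraint C5: 11x1 + 4x2 = -90, which is not ≤ -133. All other constraints are satisfied.

not feasible — violates C5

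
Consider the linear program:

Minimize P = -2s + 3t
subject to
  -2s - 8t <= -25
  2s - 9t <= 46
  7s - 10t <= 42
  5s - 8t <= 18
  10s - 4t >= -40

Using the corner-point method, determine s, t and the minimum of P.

s = 26, t = 14, minimum P = -10

The feasible region is unbounded (it extends along (2, 5), (10, 7)), but P strictly increases along every unbounded feasible direction, so there is no improving ray and the minimum is attained at a vertex.

The optimum lies where 7s - 10t = 42 and 5s - 8t = 18.
Solving simultaneously gives s = 26, t = 14.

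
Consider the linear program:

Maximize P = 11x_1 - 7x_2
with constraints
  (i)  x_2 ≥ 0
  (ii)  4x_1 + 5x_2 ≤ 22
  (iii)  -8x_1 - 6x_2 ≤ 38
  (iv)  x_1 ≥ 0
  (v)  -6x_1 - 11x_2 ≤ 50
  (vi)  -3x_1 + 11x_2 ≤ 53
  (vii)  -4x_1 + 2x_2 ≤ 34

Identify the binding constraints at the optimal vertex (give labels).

Extreme points and P = 11x_1 - 7x_2:
  (11/2, 0) → P = 121/2
  (0, 0) → P = 0
  (0, 22/5) → P = -154/5

The maximum is at (11/2, 0). Substituting into each constraint, equality holds for (i) and (ii); the remaining constraints have slack.

(i) and (ii)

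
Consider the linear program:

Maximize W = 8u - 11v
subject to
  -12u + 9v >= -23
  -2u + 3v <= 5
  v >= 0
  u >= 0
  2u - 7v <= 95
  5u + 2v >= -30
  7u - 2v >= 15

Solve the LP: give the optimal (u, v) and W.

u = 89/39, v = 19/39, maximum W = 503/39

Feasible corners and W = 8u - 11v:
  (19/3, 53/9) → W = -127/9
  (89/39, 19/39) → W = 503/39
  (55/17, 65/17) → W = -275/17

At the optimal vertex, -12u + 9v = -23 and 7u - 2v = 15.
Solving simultaneously gives u = 89/39, v = 19/39.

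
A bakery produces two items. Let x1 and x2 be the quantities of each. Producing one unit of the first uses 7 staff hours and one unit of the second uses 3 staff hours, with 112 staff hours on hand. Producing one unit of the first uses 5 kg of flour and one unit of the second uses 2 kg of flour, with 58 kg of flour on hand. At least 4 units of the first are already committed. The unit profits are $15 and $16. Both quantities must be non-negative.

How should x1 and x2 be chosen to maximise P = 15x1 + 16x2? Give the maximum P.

x1 = 4, x2 = 19, maximum P = 364

Extreme points and P = 15x1 + 16x2:
  (58/5, 0) → P = 174
  (4, 0) → P = 60
  (4, 19) → P = 364

The binding constraints are 5x1 + 2x2 = 58 and x1 = 4.
Solving simultaneously gives x1 = 4, x2 = 19.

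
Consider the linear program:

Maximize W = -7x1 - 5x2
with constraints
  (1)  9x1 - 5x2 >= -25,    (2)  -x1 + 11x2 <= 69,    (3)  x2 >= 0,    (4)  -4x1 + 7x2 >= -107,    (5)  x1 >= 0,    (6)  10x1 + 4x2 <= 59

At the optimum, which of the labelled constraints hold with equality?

Extreme points and W = -7x1 - 5x2:
  (35/47, 298/47) → W = -1735/47
  (0, 5) → W = -25
  (373/114, 749/114) → W = -3178/57
  (0, 0) → W = 0
  (59/10, 0) → W = -413/10

The maximum is at (0, 0). Substituting into each constraint, equality holds for (3) and (5); the remaining constraints have slack.

(3) and (5)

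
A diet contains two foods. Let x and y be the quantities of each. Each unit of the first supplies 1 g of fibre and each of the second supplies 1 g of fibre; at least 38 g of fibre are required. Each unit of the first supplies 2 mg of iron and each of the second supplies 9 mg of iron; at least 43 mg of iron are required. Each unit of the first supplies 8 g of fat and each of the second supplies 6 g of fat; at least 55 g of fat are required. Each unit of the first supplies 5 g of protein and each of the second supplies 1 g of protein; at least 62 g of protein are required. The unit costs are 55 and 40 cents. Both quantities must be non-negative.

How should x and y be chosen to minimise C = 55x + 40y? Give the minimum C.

Extreme points and C = 55x + 40y:
  (0, 62) → C = 2480
  (38, 0) → C = 2090
  (6, 32) → C = 1610
The feasible region is unbounded (it extends along (0, 1), (1, 0)), but C strictly increases along every unbounded feasible direction, so there is no improving ray and the minimum is attained at a vertex.

The binding constraints are x + y = 38 and 5x + y = 62.
Solving simultaneously gives x = 6, y = 32.

x = 6, y = 32, minimum C = 1610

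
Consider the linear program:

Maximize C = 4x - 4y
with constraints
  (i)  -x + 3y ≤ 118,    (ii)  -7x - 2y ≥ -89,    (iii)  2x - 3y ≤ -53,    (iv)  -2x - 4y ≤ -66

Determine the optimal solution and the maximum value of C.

x = 161/25, y = 549/25, maximum C = -1552/25

Feasible corners and C = 4x - 4y:
  (31/23, 915/23) → C = -3536/23
  (-137/5, 151/5) → C = -1152/5
  (161/25, 549/25) → C = -1552/25
  (-1, 17) → C = -72

The binding constraints are -7x - 2y = -89 and 2x - 3y = -53.
Solving simultaneously gives x = 161/25, y = 549/25.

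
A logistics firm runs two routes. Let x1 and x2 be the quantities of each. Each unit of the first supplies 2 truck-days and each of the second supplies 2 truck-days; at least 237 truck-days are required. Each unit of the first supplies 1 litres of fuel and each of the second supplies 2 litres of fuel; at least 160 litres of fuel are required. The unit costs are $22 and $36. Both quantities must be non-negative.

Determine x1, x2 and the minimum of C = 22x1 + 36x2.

x1 = 77, x2 = 83/2, minimum C = 3188

Feasible corners and C = 22x1 + 36x2:
  (0, 237/2) → C = 4266
  (160, 0) → C = 3520
  (77, 83/2) → C = 3188
The feasible region is unbounded (it extends along (0, 1), (1, 0)), but C strictly increases along every unbounded feasible direction, so there is no improving ray and the minimum is attained at a vertex.

The optimum lies where 2x1 + 2x2 = 237 and x1 + 2x2 = 160.
Solving simultaneously gives x1 = 77, x2 = 83/2.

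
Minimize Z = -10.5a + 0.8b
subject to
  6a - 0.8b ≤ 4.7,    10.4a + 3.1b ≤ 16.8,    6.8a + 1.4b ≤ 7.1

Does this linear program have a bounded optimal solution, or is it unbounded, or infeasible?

bounded optimum

Feasible corners and Z = -10.5a + 0.8b:
  (613/692, 133/173) → Z = -60109/6920
  (-151/652, 1010/163) → Z = 9635/1304
The feasible region has finitely many vertices and no improving ray; the minimum is -60109/6920 at (613/692, 133/173).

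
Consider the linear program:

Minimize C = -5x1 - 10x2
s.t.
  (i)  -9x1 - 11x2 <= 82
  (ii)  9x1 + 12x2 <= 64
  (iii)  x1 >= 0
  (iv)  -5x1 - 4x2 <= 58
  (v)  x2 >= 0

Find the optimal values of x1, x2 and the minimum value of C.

Extreme points and C = -5x1 - 10x2:
  (0, 16/3) → C = -160/3
  (64/9, 0) → C = -320/9
  (0, 0) → C = 0

The optimum lies where 9x1 + 12x2 = 64 and x1 = 0.
Solving simultaneously gives x1 = 0, x2 = 16/3.

x1 = 0, x2 = 16/3, minimum C = -160/3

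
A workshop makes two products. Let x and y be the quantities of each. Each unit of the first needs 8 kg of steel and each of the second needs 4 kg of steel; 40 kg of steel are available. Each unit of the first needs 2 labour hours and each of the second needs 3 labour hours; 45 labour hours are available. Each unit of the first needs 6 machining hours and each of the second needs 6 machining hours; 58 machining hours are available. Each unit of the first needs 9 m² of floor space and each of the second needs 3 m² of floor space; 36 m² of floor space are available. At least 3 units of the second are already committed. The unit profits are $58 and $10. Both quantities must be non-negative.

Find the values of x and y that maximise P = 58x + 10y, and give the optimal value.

x = 3, y = 3, maximum P = 204

Extreme points and P = 58x + 10y:
  (0, 29/3) → P = 290/3
  (0, 3) → P = 30
  (1/3, 28/3) → P = 338/3
  (2, 6) → P = 176
  (3, 3) → P = 204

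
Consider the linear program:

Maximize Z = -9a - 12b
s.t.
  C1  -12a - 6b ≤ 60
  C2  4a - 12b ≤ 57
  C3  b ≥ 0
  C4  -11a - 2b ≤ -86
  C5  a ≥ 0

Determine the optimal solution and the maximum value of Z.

Extreme points and Z = -9a - 12b:
  (57/4, 0) → Z = -513/4
  (86/11, 0) → Z = -774/11
  (0, 43) → Z = -516
The feasible region is unbounded (it extends along (3, 1), (0, 1)), but Z strictly decreases along every unbounded feasible direction, so there is no improving ray and the maximum is attained at a vertex.

a = 86/11, b = 0, maximum Z = -774/11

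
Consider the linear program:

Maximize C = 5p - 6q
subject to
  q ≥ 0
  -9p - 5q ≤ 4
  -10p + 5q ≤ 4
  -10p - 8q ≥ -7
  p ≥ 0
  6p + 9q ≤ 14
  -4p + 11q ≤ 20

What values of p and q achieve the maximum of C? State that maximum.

Feasible corners and C = 5p - 6q:
  (7/10, 0) → C = 7/2
  (0, 0) → C = 0
  (3/130, 11/13) → C = -129/26
  (0, 4/5) → C = -24/5

The optimum lies where q = 0 and -10p - 8q = -7.
Solving simultaneously gives p = 7/10, q = 0.

p = 7/10, q = 0, maximum C = 7/2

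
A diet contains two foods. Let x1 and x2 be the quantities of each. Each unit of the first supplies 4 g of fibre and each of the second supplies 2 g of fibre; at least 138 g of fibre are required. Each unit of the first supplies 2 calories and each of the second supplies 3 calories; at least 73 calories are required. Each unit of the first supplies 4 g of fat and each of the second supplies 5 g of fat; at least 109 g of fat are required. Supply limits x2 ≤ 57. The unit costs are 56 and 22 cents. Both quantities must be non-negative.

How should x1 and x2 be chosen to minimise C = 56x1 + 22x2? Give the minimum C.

Extreme points and C = 56x1 + 22x2:
  (73/2, 0) → C = 2044
  (67/2, 2) → C = 1920
  (6, 57) → C = 1590
The feasible region is unbounded (it extends along (1, 0)), but C strictly increases along every unbounded feasible direction, so there is no improving ray and the minimum is attained at a vertex.

The optimum lies where 4x1 + 2x2 = 138 and x2 = 57.
Solving simultaneously gives x1 = 6, x2 = 57.

x1 = 6, x2 = 57, minimum C = 1590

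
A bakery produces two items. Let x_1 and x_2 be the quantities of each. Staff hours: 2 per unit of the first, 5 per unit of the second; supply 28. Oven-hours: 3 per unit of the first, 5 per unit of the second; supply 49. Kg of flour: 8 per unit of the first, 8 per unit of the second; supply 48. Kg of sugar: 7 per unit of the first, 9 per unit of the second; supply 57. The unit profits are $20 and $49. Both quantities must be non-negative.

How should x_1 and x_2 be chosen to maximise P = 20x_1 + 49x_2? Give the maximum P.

x_1 = 2/3, x_2 = 16/3, maximum P = 824/3

Feasible corners and P = 20x_1 + 49x_2:
  (0, 0) → P = 0
  (0, 28/5) → P = 1372/5
  (6, 0) → P = 120
  (2/3, 16/3) → P = 824/3

The binding constraints are 2x_1 + 5x_2 = 28 and 8x_1 + 8x_2 = 48.
Solving simultaneously gives x_1 = 2/3, x_2 = 16/3.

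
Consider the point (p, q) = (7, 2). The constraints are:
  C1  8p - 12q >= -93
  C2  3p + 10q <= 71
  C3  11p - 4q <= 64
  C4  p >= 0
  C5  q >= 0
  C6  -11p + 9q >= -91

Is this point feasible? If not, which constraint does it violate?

not feasible — violates C3

Constraint C3: 11p - 4q = 69, which is not ≤ 64. All other constraints are satisfied.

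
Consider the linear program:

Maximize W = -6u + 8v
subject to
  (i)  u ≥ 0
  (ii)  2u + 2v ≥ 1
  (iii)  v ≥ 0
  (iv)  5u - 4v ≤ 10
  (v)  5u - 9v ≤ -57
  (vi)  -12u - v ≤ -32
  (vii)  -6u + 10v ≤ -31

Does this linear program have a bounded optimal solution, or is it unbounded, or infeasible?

The boundaries u = 0 and -12u - v = -32 meet at (0, 32), but that point violates -6u + 10v ≤ -31. Every candidate vertex is excluded by some other constraint, so the feasible region is empty.

infeasible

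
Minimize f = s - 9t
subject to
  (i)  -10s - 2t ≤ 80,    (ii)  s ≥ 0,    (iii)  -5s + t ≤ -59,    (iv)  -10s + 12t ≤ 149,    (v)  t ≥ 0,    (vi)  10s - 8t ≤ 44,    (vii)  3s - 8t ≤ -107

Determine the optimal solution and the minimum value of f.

s = 43, t = 193/4, minimum f = -1565/4

Vertices and f = s - 9t:
  (857/50, 267/10) → f = -5579/25
  (579/37, 712/37) → f = -5829/37
  (43, 193/4) → f = -1565/4
  (151/7, 601/28) → f = -4805/28

The optimum lies where -10s + 12t = 149 and 10s - 8t = 44.
Solving simultaneously gives s = 43, t = 193/4.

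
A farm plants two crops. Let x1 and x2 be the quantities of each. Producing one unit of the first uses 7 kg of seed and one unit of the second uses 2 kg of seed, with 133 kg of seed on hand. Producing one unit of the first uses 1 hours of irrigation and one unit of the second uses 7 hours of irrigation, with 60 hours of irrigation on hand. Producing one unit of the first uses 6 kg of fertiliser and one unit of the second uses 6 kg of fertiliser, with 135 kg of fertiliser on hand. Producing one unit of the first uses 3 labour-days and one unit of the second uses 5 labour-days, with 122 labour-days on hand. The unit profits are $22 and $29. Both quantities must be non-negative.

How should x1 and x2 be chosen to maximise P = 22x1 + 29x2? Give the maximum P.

Extreme points and P = 22x1 + 29x2:
  (0, 0) → P = 0
  (0, 60/7) → P = 1740/7
  (19, 0) → P = 418
  (88/5, 49/10) → P = 5293/10
  (65/4, 25/4) → P = 2155/4

The optimum lies where x1 + 7x2 = 60 and 6x1 + 6x2 = 135.
Solving simultaneously gives x1 = 65/4, x2 = 25/4.

x1 = 65/4, x2 = 25/4, maximum P = 2155/4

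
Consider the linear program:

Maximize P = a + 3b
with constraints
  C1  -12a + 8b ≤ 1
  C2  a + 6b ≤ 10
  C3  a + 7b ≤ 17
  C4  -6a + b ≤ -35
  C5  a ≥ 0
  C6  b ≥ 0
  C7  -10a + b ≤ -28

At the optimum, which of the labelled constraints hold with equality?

Extreme points and P = a + 3b:
  (220/37, 25/37) → P = 295/37
  (10, 0) → P = 10
  (35/6, 0) → P = 35/6

The maximum is at (10, 0). Substituting into each constraint, equality holds for C2 and C6; the remaining constraints have slack.

C2 and C6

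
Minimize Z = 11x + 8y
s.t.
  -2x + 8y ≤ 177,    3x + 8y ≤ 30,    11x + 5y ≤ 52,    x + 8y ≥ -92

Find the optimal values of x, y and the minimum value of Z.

Extreme points and Z = 11x + 8y:
  (-147/5, 591/40) → Z = -1026/5
  (-269/3, -7/24) → Z = -2966/3
  (266/73, 174/73) → Z = 4318/73
  (876/83, -1064/83) → Z = 1124/83

The optimum lies where -2x + 8y = 177 and x + 8y = -92.
Solving simultaneously gives x = -269/3, y = -7/24.

x = -269/3, y = -7/24, minimum Z = -2966/3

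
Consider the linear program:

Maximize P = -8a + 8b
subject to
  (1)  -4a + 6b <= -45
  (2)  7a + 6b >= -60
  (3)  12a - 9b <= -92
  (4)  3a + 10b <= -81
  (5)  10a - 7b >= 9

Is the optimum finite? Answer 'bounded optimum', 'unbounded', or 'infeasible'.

infeasible

The boundaries -4a + 6b = -45 and 7a + 6b = -60 meet at (-15/11, -185/22), but that point violates 12a - 9b ≤ -92. Every candidate vertex is excluded by some other constraint, so the feasible region is empty.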